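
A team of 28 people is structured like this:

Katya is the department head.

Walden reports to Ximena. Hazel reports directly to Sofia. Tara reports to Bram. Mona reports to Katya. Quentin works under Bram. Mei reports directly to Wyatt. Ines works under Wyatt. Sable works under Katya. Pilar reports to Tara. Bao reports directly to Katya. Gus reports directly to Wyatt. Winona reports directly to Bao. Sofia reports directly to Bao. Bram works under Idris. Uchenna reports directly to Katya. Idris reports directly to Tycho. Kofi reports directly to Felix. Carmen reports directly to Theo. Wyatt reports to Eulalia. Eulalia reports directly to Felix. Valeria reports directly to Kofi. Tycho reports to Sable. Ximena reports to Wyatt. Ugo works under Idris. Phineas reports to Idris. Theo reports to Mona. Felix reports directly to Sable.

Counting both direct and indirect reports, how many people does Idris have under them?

Idris directly manages Bram, Ugo, Phineas. Under Bram: Tara, Pilar, Quentin (3). Ugo has no reports. Phineas has no reports. So Idris's organization is 3 direct reports plus everyone under them: 4 + 1 + 1 = 6.

6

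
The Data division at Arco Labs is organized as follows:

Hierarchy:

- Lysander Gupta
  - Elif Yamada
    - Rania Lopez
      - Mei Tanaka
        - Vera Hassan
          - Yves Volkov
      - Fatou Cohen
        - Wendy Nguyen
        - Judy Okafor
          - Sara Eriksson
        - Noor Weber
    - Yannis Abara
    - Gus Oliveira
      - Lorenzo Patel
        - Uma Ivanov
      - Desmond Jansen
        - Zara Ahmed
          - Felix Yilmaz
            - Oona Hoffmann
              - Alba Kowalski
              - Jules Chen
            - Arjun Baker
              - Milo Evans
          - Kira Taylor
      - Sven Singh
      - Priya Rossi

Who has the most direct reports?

Direct-report counts: Lysander Gupta has 1; Elif Yamada has 3; Gus Oliveira has 4; Desmond Jansen has 1; Zara Ahmed has 2; Felix Yilmaz has 2; Arjun Baker has 1; Oona Hoffmann has 2; Lorenzo Patel has 1; Rania Lopez has 2; Fatou Cohen has 3; Judy Okafor has 1; Mei Tanaka has 1; Vera Hassan has 1. The largest is 4, held by Gus Oliveira.

Gus Oliveira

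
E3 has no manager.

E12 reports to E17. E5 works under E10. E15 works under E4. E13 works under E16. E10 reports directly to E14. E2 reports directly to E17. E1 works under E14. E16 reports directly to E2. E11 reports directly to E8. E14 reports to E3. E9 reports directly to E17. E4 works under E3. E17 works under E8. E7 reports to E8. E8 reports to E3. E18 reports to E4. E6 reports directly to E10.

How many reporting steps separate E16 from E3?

Chain from E16 up to E3: E16 → E2 → E17 → E8 → E3. That is 4 steps up, so E16 is 4 levels below E3.

4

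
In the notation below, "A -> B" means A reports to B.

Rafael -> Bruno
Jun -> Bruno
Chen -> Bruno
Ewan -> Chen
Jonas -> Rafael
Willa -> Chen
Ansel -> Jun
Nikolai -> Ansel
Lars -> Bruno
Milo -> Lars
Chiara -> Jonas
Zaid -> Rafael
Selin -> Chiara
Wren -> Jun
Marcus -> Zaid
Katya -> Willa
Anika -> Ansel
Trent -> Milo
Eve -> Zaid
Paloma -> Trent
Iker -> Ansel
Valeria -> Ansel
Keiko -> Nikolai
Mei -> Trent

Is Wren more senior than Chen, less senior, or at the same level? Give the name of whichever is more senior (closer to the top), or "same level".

Chen

Wren is 2 levels below Bruno; Chen is 1. Chen is higher.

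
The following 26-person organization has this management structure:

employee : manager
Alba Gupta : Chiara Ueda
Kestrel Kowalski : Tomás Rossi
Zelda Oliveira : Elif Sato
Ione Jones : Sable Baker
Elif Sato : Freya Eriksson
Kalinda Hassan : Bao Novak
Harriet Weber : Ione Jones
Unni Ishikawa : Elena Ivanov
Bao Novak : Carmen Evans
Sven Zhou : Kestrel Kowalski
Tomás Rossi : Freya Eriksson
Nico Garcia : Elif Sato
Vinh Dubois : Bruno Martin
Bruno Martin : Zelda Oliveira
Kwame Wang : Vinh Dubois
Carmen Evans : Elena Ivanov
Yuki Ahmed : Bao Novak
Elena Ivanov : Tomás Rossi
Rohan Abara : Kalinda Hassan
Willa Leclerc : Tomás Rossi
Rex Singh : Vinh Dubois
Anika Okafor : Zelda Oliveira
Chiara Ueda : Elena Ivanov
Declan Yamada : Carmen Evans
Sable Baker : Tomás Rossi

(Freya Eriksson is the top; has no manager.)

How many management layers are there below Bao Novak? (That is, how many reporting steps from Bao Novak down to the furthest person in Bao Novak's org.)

The longest chain under Bao Novak runs Bao Novak → Kalinda Hassan → Rohan Abara, which is 2 levels below Bao Novak.

2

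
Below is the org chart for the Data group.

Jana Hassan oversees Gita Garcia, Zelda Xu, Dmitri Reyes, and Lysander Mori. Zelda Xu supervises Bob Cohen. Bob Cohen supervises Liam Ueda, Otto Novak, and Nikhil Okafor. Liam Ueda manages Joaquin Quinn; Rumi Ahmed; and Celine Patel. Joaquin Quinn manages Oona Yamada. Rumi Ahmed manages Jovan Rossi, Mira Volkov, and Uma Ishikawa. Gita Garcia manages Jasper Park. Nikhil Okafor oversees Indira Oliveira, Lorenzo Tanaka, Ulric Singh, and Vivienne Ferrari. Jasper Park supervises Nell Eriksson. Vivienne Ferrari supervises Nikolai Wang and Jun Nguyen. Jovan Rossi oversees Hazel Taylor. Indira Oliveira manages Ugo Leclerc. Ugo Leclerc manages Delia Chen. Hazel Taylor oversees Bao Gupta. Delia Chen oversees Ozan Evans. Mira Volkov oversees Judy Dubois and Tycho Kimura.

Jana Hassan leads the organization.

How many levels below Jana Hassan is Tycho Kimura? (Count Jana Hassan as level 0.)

Chain from Tycho Kimura up to Jana Hassan: Tycho Kimura → Mira Volkov → Rumi Ahmed → Liam Ueda → Bob Cohen → Zelda Xu → Jana Hassan. That is 6 steps up, so Tycho Kimura is 6 levels below Jana Hassan.

6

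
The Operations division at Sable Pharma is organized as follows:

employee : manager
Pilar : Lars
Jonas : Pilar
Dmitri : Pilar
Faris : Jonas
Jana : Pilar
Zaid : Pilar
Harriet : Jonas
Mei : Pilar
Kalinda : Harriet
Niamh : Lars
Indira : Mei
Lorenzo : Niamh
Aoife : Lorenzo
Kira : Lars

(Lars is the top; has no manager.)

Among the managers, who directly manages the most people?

Direct-report counts: Lars has 3; Niamh has 1; Lorenzo has 1; Pilar has 5; Mei has 1; Jonas has 2; Harriet has 1. The largest is 5, held by Pilar.

Pilar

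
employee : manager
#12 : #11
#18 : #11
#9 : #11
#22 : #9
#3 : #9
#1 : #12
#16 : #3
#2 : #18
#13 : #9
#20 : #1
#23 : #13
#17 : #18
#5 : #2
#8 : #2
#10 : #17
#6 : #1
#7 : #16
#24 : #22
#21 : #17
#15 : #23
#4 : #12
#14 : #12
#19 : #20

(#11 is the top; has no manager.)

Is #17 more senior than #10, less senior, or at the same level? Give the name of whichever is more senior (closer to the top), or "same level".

#17 is 2 levels below #11; #10 is 3. #17 is higher.

#17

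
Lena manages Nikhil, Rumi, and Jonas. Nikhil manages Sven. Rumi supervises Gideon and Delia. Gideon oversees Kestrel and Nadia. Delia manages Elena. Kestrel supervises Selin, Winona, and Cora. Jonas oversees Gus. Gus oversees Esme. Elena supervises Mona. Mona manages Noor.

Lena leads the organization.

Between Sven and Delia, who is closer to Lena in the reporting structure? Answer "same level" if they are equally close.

same level

Both Sven and Delia are 2 levels below Lena.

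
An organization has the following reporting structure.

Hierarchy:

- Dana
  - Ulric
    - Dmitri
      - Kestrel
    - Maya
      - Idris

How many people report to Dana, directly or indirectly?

Dana directly manages Ulric. Under Ulric: Maya, Idris, Dmitri, Kestrel (4). That's 5 in total.

5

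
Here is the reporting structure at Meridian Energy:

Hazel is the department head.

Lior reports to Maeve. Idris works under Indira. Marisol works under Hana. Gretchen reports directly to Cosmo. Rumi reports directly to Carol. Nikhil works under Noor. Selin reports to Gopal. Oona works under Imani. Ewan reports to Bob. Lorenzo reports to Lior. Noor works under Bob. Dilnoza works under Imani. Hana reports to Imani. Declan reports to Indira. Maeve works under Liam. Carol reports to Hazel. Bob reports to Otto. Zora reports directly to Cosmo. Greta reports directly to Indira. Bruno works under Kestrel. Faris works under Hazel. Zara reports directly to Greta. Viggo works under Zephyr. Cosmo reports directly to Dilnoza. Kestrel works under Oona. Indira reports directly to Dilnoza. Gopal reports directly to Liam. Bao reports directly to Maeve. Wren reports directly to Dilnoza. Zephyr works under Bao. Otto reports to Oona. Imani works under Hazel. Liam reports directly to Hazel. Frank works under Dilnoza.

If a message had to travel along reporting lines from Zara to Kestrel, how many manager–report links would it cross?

Zara is 4 levels below Imani, and Kestrel is 2 levels below Imani (their lowest common manager). The shortest path runs up from Zara to Imani and back down to Kestrel: 4 + 2 = 6 links.

6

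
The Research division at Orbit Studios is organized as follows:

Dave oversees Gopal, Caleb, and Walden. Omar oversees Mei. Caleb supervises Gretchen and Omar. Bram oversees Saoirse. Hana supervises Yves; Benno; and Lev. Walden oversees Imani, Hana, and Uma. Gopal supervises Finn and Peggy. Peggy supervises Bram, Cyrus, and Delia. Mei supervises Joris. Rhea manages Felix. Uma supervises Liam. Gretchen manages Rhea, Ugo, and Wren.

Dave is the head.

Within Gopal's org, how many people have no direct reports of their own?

The people in Gopal's organization with no one reporting to them are Finn, Delia, Cyrus, Saoirse. That is 4.

4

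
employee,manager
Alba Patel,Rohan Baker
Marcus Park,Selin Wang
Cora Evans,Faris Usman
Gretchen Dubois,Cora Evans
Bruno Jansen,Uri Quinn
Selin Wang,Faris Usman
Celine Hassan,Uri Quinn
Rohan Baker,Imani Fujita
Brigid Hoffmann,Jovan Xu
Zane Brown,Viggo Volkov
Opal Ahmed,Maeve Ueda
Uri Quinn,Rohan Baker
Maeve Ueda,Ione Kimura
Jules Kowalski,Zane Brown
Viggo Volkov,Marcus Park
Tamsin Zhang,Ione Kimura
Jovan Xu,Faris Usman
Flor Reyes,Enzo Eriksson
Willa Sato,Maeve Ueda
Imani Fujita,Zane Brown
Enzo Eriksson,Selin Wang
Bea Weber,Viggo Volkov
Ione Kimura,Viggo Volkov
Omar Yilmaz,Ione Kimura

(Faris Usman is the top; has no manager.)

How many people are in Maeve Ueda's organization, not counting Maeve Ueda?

Maeve Ueda directly manages Opal Ahmed, Willa Sato. Opal Ahmed has no reports. Willa Sato has no reports. So Maeve Ueda's organization is 2 direct reports plus everyone under them: 1 + 1 = 2.

2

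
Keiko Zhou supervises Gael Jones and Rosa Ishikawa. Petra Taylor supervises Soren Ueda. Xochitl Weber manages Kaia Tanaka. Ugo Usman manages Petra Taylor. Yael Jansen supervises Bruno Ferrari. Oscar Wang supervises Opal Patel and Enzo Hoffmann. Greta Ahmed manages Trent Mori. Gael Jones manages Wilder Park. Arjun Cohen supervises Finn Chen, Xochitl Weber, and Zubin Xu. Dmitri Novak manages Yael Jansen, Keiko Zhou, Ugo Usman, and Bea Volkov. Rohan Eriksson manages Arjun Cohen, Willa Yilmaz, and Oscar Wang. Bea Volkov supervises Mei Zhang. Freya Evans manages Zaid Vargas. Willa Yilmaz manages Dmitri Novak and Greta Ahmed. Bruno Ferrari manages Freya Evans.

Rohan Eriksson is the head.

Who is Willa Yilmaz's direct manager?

Rohan Eriksson

Willa Yilmaz reports directly to Rohan Eriksson.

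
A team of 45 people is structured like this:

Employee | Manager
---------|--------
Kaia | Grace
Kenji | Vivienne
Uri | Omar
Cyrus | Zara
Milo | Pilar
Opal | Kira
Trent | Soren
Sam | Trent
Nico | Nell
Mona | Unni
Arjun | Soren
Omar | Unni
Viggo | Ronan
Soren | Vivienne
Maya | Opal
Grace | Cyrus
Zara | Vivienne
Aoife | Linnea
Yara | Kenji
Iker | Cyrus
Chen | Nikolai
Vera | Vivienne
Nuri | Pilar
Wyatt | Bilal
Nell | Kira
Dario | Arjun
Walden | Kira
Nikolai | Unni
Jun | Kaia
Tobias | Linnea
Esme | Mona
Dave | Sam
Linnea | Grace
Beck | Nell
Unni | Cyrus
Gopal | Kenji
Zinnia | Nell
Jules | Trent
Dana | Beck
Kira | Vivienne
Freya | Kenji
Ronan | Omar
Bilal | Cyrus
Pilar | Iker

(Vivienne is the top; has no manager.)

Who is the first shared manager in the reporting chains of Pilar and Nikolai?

Cyrus

Pilar's chain of managers is Iker, Cyrus, Zara, Vivienne. Nikolai's chain of managers is Unni, Cyrus, Zara, Vivienne. The first manager that appears in both chains is Cyrus.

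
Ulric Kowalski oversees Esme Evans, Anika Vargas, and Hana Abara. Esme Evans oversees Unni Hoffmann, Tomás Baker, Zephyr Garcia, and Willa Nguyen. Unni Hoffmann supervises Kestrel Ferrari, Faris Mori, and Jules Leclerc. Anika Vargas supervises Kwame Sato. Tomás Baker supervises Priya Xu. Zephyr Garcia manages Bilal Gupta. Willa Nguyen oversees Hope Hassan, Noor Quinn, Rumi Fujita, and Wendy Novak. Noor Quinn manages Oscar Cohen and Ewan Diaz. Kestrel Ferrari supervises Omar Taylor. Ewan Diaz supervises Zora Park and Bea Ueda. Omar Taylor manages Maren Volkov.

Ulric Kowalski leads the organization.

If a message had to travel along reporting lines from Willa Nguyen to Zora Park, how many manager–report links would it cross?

3

Zora Park is in Willa Nguyen's organization: the chain from Zora Park up to Willa Nguyen is Zora Park → Ewan Diaz → Noor Quinn → Willa Nguyen, which is 3 links.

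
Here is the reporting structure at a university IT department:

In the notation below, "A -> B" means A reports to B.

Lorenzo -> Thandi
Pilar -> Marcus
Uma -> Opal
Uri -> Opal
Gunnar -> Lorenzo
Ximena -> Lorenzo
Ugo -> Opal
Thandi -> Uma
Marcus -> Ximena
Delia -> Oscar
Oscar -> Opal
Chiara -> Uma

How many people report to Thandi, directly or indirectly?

5

Thandi directly manages Lorenzo. Under Lorenzo: Ximena, Marcus, Pilar, Gunnar (4). That's 5 in total.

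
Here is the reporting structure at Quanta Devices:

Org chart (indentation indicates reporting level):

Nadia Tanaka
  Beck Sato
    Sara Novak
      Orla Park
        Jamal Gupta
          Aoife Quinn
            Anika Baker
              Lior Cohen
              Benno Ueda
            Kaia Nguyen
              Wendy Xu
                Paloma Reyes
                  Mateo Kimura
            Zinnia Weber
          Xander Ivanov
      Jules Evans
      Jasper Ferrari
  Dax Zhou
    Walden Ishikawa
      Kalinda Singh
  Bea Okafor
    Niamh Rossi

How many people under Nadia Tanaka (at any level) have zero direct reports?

The people in Nadia Tanaka's organization with no one reporting to them are Niamh Rossi, Kalinda Singh, Jasper Ferrari, Jules Evans, Xander Ivanov, Zinnia Weber, Mateo Kimura, Benno Ueda, Lior Cohen. That is 9.

9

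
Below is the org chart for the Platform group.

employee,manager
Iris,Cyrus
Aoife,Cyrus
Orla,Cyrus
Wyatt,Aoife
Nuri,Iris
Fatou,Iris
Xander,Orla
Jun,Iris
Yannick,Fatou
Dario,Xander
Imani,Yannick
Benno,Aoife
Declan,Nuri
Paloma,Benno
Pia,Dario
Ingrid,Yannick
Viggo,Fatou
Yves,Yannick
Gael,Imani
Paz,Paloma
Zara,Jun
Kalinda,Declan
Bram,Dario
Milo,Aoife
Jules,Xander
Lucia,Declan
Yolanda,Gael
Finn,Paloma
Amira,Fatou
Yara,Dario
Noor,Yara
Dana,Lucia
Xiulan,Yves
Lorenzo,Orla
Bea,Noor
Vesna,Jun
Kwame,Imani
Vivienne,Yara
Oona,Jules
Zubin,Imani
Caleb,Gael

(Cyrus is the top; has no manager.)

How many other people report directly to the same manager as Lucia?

Lucia reports to Declan. Declan's other direct reports are Kalinda — 1 peer.

1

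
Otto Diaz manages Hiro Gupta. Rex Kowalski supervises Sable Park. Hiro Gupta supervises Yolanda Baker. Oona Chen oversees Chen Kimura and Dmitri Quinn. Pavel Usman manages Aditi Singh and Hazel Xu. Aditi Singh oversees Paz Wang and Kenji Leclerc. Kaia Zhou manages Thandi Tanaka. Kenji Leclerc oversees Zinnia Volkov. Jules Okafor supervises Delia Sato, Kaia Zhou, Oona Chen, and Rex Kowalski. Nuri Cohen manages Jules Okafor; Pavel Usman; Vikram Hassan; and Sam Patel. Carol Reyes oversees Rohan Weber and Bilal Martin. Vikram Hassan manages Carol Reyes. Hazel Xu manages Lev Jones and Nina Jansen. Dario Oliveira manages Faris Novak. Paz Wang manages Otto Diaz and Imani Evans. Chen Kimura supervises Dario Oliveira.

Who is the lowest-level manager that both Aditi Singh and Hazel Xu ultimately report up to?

Pavel Usman

Aditi Singh's chain of managers is Pavel Usman, Nuri Cohen. Hazel Xu's chain of managers is Pavel Usman, Nuri Cohen. The first manager that appears in both chains is Pavel Usman.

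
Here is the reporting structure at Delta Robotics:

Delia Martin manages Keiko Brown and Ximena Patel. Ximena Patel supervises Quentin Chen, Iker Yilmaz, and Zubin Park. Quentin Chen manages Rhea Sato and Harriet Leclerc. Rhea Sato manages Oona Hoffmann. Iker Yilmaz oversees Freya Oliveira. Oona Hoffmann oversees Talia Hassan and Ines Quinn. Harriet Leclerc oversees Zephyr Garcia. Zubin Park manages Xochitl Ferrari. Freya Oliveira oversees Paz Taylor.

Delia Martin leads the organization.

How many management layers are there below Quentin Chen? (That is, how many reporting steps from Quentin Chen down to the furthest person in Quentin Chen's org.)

3

The longest chain under Quentin Chen runs Quentin Chen → Rhea Sato → Oona Hoffmann → Ines Quinn, which is 3 levels below Quentin Chen.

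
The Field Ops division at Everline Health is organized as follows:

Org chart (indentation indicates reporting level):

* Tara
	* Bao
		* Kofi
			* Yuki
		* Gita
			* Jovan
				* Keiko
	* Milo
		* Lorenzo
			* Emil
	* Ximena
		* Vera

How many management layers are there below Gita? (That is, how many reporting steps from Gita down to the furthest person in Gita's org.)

2

The longest chain under Gita runs Gita → Jovan → Keiko, which is 2 levels below Gita.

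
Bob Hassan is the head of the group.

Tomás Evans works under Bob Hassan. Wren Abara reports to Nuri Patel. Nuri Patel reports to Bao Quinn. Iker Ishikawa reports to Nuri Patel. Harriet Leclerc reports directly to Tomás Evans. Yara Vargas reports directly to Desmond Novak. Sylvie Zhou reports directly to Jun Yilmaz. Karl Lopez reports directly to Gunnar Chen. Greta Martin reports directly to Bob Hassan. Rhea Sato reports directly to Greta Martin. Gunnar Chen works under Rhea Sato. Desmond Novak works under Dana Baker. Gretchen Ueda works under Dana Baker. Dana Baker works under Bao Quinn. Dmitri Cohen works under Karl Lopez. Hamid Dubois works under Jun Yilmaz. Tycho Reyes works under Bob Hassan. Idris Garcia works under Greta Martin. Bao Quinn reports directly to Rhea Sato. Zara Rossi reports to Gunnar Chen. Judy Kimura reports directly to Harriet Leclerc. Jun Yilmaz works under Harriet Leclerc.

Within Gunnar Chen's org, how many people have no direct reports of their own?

The people in Gunnar Chen's organization with no one reporting to them are Zara Rossi, Dmitri Cohen. That is 2.

2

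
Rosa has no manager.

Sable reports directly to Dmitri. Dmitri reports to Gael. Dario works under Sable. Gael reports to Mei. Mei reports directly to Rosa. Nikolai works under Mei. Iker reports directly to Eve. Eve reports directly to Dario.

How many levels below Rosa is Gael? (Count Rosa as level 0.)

2

Chain from Gael up to Rosa: Gael → Mei → Rosa. That is 2 steps up, so Gael is 2 levels below Rosa.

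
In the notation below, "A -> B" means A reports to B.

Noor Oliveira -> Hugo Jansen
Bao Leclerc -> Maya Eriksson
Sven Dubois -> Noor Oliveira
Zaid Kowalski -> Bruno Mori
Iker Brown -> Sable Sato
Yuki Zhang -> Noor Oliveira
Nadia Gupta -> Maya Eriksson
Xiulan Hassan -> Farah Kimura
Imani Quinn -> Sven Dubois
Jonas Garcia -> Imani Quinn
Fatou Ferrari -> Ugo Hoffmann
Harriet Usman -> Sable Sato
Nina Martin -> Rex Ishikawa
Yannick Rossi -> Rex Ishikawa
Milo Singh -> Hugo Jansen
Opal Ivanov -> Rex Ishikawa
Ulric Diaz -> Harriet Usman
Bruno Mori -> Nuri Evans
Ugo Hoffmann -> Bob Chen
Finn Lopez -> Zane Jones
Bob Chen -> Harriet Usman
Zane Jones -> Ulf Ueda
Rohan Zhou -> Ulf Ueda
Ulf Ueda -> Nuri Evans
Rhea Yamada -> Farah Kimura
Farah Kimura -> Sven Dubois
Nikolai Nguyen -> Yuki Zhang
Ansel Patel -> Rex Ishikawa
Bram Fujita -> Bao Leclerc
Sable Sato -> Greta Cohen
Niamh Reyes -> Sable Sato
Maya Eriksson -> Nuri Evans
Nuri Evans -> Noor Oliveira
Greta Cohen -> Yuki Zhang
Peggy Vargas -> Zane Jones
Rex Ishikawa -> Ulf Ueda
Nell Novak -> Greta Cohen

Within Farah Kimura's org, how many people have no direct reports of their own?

2

The people in Farah Kimura's organization with no one reporting to them are Xiulan Hassan, Rhea Yamada. That is 2.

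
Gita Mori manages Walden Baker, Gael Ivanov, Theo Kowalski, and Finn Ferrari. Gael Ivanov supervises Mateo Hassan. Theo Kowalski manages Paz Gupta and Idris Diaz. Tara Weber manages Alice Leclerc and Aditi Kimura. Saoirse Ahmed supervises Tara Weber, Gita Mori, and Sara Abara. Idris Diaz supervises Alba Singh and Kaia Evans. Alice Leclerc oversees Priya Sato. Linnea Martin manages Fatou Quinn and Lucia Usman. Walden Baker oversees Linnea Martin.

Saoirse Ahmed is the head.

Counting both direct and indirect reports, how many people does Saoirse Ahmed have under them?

Saoirse Ahmed directly manages Tara Weber, Gita Mori, Sara Abara. Under Tara Weber: Aditi Kimura, Alice Leclerc, Priya Sato (3). Under Gita Mori: Finn Ferrari, Theo Kowalski, Idris Diaz, Kaia Evans, Alba Singh, Paz Gupta, Gael Ivanov, Mateo Hassan, Walden Baker, Linnea Martin, Lucia Usman, Fatou Quinn (12). Sara Abara has no reports. So Saoirse Ahmed's organization is 3 direct reports plus everyone under them: 4 + 13 + 1 = 18.

18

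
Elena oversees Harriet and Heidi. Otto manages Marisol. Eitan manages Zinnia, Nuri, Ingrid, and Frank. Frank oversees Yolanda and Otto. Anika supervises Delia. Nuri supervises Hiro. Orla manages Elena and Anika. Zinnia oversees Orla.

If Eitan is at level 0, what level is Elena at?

3

Chain from Elena up to Eitan: Elena → Orla → Zinnia → Eitan. That is 3 steps up, so Elena is 3 levels below Eitan.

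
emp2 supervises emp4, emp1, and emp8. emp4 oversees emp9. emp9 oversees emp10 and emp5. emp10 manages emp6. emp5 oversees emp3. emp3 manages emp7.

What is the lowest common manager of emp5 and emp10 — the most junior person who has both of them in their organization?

emp5's chain of managers is emp9, emp4, emp2. emp10's chain of managers is emp9, emp4, emp2. The first manager that appears in both chains is emp9.

emp9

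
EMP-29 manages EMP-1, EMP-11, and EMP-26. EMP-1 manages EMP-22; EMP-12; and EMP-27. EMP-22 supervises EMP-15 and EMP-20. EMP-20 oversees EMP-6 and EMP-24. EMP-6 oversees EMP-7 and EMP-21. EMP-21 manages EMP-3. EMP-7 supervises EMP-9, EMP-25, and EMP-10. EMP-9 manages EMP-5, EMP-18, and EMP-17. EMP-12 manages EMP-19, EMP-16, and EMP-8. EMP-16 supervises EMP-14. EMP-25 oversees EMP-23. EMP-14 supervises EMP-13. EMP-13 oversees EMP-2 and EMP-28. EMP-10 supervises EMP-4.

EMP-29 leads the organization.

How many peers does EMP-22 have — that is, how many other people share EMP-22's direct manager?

EMP-22 reports to EMP-1. EMP-1's other direct reports are EMP-12, EMP-27 — 2 peers.

2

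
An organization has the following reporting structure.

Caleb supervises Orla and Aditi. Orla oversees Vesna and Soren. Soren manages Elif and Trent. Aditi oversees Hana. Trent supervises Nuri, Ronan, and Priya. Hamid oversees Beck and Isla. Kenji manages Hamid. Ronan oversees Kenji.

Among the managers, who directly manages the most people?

Trent

Direct-report counts: Caleb has 2; Aditi has 1; Orla has 2; Soren has 2; Trent has 3; Ronan has 1; Kenji has 1; Hamid has 2. The largest is 3, held by Trent.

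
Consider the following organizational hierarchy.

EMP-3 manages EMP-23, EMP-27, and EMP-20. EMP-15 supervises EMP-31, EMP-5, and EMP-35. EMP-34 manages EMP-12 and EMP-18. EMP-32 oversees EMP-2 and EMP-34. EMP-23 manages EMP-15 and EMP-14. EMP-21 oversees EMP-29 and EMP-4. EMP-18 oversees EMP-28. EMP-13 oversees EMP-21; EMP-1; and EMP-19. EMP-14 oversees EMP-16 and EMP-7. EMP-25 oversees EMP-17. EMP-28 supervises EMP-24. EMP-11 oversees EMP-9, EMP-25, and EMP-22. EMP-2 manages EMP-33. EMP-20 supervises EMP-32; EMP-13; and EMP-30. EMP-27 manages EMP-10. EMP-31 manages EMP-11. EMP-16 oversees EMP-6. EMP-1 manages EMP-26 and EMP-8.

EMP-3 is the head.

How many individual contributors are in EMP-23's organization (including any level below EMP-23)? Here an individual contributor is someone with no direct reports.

The people in EMP-23's organization with no one reporting to them are EMP-7, EMP-6, EMP-35, EMP-5, EMP-22, EMP-17, EMP-9. That is 7.

7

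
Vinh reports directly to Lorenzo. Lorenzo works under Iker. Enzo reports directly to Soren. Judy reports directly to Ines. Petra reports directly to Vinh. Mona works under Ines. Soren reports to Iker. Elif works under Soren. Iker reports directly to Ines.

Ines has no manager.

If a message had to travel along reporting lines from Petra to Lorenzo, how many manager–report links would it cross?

Petra is in Lorenzo's organization: the chain from Petra up to Lorenzo is Petra → Vinh → Lorenzo, which is 2 links.

2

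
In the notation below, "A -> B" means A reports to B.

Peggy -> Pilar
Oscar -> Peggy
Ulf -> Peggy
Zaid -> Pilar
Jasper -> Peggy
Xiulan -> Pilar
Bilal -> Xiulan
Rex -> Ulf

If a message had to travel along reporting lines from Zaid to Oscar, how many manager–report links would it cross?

3

Zaid is 1 level below Pilar, and Oscar is 2 levels below Pilar (their lowest common manager). The shortest path runs up from Zaid to Pilar and back down to Oscar: 1 + 2 = 3 links.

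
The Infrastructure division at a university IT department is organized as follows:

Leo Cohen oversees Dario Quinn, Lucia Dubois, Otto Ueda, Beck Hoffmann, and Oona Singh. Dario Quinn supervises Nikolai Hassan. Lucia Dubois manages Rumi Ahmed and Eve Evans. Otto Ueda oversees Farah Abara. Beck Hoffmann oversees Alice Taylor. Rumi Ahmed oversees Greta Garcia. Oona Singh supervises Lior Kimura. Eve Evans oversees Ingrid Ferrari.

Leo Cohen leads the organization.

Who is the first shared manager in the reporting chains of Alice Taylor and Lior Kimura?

Leo Cohen

Alice Taylor's chain of managers is Beck Hoffmann, Leo Cohen. Lior Kimura's chain of managers is Oona Singh, Leo Cohen. The first manager that appears in both chains is Leo Cohen.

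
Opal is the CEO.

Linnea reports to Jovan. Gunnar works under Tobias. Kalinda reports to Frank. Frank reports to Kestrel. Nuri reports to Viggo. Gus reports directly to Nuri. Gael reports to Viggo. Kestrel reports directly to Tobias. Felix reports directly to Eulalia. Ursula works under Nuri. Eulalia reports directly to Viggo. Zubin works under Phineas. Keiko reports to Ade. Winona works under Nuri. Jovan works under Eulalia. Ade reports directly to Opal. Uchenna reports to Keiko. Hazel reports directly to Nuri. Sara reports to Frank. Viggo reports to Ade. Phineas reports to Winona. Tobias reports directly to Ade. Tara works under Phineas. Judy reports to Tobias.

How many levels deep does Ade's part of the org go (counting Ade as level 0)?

5

The longest chain under Ade runs Ade → Viggo → Nuri → Winona → Phineas → Tara, which is 5 levels below Ade.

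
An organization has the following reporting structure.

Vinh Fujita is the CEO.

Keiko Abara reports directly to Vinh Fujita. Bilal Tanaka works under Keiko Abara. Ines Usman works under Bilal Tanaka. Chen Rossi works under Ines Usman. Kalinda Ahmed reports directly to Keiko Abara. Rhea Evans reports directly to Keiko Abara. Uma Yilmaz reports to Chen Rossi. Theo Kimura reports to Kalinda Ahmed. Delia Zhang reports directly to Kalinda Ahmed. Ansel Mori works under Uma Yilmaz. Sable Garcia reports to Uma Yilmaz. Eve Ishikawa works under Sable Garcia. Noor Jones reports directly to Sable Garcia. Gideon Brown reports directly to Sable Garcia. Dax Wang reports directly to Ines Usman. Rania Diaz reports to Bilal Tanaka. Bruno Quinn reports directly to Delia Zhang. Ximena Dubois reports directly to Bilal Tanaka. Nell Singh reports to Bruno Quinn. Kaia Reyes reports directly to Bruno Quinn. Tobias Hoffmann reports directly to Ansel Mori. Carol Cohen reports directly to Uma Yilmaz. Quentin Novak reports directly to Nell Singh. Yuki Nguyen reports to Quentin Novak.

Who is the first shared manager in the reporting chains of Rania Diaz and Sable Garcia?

Bilal Tanaka

Rania Diaz's chain of managers is Bilal Tanaka, Keiko Abara, Vinh Fujita. Sable Garcia's chain of managers is Uma Yilmaz, Chen Rossi, Ines Usman, Bilal Tanaka, Keiko Abara, Vinh Fujita. The first manager that appears in both chains is Bilal Tanaka.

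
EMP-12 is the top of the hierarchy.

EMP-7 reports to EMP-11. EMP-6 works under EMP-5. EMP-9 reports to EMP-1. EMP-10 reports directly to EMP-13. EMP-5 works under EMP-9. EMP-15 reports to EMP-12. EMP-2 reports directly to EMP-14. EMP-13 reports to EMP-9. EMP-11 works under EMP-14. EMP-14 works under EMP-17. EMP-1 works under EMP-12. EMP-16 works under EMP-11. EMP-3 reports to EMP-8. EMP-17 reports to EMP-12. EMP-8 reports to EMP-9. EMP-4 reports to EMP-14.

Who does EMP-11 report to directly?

EMP-11 reports directly to EMP-14.

EMP-14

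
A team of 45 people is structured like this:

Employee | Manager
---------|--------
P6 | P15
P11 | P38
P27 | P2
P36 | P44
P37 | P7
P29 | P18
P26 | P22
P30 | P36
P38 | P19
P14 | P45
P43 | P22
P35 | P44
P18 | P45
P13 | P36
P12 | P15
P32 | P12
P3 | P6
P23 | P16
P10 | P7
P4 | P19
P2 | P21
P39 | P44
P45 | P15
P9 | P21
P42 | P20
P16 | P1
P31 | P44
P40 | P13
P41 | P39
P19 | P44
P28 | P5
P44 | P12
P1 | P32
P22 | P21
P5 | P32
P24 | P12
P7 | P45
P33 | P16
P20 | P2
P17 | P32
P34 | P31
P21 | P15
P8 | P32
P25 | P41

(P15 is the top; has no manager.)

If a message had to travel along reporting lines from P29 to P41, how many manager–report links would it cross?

P29 is 3 levels below P15, and P41 is 4 levels below P15 (their lowest common manager). The shortest path runs up from P29 to P15 and back down to P41: 3 + 4 = 7 links.

7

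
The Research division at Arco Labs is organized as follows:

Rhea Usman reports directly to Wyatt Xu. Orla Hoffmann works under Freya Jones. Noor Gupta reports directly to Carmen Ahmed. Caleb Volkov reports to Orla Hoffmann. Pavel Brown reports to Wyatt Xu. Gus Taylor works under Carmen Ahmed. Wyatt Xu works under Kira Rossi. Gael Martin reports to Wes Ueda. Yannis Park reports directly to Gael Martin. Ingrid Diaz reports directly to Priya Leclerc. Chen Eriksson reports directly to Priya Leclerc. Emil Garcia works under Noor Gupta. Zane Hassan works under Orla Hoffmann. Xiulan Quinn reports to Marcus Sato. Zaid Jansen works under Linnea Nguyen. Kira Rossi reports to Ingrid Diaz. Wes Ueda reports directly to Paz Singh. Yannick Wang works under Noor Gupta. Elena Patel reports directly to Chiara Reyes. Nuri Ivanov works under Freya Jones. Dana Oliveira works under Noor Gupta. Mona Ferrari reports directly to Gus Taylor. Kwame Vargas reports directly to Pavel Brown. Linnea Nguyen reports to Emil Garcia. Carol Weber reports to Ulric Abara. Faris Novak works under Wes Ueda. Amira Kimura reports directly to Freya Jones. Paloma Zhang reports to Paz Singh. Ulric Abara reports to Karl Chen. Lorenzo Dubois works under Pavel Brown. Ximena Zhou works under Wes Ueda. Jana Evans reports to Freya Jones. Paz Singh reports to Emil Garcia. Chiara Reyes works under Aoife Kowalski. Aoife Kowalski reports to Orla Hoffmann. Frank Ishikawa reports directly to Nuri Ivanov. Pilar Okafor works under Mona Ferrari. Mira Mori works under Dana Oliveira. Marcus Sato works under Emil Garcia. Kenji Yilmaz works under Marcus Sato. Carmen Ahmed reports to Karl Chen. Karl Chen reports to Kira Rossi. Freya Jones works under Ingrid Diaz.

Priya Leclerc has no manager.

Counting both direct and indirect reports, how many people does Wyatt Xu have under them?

Wyatt Xu directly manages Pavel Brown, Rhea Usman. Under Pavel Brown: Kwame Vargas, Lorenzo Dubois (2). Rhea Usman has no reports. So Wyatt Xu's organization is 2 direct reports plus everyone under them: 3 + 1 = 4.

4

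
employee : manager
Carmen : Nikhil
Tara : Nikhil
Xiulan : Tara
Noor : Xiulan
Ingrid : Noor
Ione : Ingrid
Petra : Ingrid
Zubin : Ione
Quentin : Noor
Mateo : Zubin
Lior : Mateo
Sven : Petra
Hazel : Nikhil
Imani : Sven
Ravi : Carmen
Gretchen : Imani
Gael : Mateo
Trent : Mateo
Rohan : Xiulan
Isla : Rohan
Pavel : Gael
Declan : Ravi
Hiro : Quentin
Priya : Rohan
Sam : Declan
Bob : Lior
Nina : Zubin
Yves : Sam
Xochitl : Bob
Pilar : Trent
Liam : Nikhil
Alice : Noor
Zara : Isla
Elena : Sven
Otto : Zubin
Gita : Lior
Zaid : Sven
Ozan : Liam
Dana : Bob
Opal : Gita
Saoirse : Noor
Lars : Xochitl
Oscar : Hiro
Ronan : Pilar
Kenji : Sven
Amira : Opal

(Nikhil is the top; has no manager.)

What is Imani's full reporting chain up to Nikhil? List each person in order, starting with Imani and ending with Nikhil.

Imani -> Sven -> Petra -> Ingrid -> Noor -> Xiulan -> Tara -> Nikhil

Imani reports to Sven. Sven reports to Petra. Petra reports to Ingrid. Ingrid reports to Noor. Noor reports to Xiulan. Xiulan reports to Tara. Tara reports to Nikhil. Nikhil is at the top.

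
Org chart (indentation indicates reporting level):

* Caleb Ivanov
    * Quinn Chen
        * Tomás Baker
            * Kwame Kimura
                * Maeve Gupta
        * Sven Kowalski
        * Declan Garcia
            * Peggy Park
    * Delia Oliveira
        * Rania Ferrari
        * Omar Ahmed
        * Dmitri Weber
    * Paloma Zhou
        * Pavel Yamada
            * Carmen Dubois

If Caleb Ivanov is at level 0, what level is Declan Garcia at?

Chain from Declan Garcia up to Caleb Ivanov: Declan Garcia → Quinn Chen → Caleb Ivanov. That is 2 steps up, so Declan Garcia is 2 levels below Caleb Ivanov.

2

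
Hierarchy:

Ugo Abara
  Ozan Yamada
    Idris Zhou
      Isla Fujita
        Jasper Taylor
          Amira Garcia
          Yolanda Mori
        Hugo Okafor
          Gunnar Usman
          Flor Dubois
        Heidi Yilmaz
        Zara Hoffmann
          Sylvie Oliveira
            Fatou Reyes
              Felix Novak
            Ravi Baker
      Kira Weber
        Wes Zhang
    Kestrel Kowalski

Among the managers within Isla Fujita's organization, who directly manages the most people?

Isla Fujita

Direct-report counts within Isla Fujita's organization: Isla Fujita has 4; Zara Hoffmann has 1; Sylvie Oliveira has 2; Fatou Reyes has 1; Hugo Okafor has 2; Jasper Taylor has 2. The largest is 4, held by Isla Fujita.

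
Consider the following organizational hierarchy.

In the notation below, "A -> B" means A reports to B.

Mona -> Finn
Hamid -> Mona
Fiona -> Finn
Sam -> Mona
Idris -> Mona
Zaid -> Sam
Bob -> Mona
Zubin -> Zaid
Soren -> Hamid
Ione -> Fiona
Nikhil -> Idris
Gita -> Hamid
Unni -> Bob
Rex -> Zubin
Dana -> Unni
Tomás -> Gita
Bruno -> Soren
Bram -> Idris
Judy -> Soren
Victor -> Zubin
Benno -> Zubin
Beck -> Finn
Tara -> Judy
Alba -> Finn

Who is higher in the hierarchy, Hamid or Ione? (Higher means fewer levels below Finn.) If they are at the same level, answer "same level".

Both Hamid and Ione are 2 levels below Finn.

same level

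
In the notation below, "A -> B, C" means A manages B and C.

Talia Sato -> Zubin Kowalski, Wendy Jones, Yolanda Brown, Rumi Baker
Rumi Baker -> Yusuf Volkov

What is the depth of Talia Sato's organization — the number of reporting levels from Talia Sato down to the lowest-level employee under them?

The longest chain under Talia Sato runs Talia Sato → Rumi Baker → Yusuf Volkov, which is 2 levels below Talia Sato.

2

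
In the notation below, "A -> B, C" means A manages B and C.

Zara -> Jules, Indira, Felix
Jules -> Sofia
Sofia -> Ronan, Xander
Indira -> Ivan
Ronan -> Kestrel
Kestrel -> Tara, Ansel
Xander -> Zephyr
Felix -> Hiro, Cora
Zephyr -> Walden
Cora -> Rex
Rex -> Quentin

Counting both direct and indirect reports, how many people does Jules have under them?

8

Jules directly manages Sofia. Under Sofia: Xander, Zephyr, Walden, Ronan, Kestrel, Ansel, Tara (7). That's 8 in total.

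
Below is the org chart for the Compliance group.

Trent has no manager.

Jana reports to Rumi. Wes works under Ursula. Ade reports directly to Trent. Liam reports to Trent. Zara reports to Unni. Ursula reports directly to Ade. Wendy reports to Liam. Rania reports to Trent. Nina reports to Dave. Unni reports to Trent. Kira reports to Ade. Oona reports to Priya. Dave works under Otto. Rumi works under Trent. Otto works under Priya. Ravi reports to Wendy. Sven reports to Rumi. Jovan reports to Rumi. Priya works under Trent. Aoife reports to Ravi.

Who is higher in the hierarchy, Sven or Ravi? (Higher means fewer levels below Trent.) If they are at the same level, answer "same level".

Sven

Sven is 2 levels below Trent; Ravi is 3. Sven is higher.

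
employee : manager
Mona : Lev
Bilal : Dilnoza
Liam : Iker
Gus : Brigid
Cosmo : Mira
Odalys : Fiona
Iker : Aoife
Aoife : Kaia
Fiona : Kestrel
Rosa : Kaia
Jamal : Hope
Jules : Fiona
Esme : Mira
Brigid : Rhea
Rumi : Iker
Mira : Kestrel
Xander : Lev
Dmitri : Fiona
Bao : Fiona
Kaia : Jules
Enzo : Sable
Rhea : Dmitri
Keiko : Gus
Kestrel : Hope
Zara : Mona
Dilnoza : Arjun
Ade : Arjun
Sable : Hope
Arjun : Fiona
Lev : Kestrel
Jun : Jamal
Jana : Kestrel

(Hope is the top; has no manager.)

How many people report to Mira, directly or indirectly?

2

Mira directly manages Cosmo, Esme. Cosmo has no reports. Esme has no reports. So Mira's organization is 2 direct reports plus everyone under them: 1 + 1 = 2.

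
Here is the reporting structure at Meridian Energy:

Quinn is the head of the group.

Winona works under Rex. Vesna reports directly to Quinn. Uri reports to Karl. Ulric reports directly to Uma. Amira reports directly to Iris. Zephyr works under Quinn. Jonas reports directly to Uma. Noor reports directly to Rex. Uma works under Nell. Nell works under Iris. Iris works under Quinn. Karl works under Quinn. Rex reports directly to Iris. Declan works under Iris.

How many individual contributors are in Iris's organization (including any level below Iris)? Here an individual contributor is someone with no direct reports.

6

The people in Iris's organization with no one reporting to them are Declan, Noor, Winona, Ulric, Jonas, Amira. That is 6.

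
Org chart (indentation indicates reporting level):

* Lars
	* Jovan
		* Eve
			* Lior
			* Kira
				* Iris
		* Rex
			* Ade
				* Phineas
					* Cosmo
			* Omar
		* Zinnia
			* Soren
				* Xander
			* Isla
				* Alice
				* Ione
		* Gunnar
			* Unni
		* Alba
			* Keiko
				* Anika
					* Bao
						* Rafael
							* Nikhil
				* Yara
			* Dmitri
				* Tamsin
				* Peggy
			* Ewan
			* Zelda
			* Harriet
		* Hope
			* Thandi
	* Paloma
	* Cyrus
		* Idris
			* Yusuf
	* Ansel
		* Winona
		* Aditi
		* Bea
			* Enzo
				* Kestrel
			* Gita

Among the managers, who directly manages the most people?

Direct-report counts: Lars has 4; Ansel has 3; Bea has 2; Enzo has 1; Cyrus has 1; Idris has 1; Jovan has 6; Hope has 1; Alba has 5; Dmitri has 2; Keiko has 2; Anika has 1; Bao has 1; Rafael has 1; Gunnar has 1; Zinnia has 2; Isla has 2; Soren has 1; Rex has 2; Ade has 1; Phineas has 1; Eve has 2; Kira has 1. The largest is 6, held by Jovan.

Jovan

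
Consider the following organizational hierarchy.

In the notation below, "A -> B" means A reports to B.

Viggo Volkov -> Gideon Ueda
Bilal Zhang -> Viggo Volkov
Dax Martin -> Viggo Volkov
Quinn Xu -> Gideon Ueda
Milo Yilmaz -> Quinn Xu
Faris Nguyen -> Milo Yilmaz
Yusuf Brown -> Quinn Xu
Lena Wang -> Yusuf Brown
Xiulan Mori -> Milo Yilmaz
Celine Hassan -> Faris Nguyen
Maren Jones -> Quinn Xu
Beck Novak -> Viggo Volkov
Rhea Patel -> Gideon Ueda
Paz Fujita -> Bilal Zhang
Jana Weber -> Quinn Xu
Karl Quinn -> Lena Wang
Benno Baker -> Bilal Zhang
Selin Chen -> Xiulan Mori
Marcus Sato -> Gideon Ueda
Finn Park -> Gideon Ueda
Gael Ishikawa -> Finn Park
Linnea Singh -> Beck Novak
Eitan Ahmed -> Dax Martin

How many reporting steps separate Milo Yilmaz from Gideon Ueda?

Chain from Milo Yilmaz up to Gideon Ueda: Milo Yilmaz → Quinn Xu → Gideon Ueda. That is 2 steps up, so Milo Yilmaz is 2 levels below Gideon Ueda.

2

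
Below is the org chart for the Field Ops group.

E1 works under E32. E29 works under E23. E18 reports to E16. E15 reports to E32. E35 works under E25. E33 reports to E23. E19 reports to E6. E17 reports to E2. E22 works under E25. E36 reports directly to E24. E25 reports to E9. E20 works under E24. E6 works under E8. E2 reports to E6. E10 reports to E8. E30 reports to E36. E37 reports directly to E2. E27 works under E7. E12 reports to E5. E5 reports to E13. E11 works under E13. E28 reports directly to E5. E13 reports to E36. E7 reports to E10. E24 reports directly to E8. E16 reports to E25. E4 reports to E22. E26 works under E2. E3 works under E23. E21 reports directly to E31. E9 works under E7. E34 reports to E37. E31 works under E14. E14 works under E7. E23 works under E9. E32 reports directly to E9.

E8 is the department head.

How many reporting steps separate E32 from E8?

Chain from E32 up to E8: E32 → E9 → E7 → E10 → E8. That is 4 steps up, so E32 is 4 levels below E8.

4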